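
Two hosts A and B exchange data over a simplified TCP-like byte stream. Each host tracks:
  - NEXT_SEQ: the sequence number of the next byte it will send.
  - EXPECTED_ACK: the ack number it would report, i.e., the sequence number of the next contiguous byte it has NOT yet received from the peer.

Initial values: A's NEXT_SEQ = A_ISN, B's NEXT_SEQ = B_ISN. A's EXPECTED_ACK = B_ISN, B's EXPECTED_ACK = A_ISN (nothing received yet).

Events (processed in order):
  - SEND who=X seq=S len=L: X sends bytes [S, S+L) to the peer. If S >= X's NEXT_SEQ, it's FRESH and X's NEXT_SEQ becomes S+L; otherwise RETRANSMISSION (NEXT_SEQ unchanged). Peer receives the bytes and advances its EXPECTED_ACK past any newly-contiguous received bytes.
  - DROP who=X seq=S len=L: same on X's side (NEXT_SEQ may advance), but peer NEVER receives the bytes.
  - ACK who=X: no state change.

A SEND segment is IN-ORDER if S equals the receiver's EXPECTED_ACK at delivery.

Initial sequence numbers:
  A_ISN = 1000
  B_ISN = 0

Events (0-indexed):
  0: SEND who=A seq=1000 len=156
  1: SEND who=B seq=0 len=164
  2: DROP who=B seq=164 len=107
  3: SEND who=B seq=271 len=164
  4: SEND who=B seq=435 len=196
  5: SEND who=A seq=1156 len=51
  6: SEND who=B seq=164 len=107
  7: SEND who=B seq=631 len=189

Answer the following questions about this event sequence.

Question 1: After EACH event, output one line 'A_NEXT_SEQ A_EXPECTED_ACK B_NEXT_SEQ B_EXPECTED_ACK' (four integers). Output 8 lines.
1156 0 0 1156
1156 164 164 1156
1156 164 271 1156
1156 164 435 1156
1156 164 631 1156
1207 164 631 1207
1207 631 631 1207
1207 820 820 1207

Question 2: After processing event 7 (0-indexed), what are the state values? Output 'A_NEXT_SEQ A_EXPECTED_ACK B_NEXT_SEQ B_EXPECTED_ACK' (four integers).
After event 0: A_seq=1156 A_ack=0 B_seq=0 B_ack=1156
After event 1: A_seq=1156 A_ack=164 B_seq=164 B_ack=1156
After event 2: A_seq=1156 A_ack=164 B_seq=271 B_ack=1156
After event 3: A_seq=1156 A_ack=164 B_seq=435 B_ack=1156
After event 4: A_seq=1156 A_ack=164 B_seq=631 B_ack=1156
After event 5: A_seq=1207 A_ack=164 B_seq=631 B_ack=1207
After event 6: A_seq=1207 A_ack=631 B_seq=631 B_ack=1207
After event 7: A_seq=1207 A_ack=820 B_seq=820 B_ack=1207

1207 820 820 1207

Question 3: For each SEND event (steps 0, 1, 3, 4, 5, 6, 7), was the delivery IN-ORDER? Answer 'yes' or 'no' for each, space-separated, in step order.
Answer: yes yes no no yes yes yes

Derivation:
Step 0: SEND seq=1000 -> in-order
Step 1: SEND seq=0 -> in-order
Step 3: SEND seq=271 -> out-of-order
Step 4: SEND seq=435 -> out-of-order
Step 5: SEND seq=1156 -> in-order
Step 6: SEND seq=164 -> in-order
Step 7: SEND seq=631 -> in-order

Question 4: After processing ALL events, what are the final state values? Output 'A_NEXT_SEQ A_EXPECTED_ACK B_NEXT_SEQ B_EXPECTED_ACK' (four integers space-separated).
After event 0: A_seq=1156 A_ack=0 B_seq=0 B_ack=1156
After event 1: A_seq=1156 A_ack=164 B_seq=164 B_ack=1156
After event 2: A_seq=1156 A_ack=164 B_seq=271 B_ack=1156
After event 3: A_seq=1156 A_ack=164 B_seq=435 B_ack=1156
After event 4: A_seq=1156 A_ack=164 B_seq=631 B_ack=1156
After event 5: A_seq=1207 A_ack=164 B_seq=631 B_ack=1207
After event 6: A_seq=1207 A_ack=631 B_seq=631 B_ack=1207
After event 7: A_seq=1207 A_ack=820 B_seq=820 B_ack=1207

Answer: 1207 820 820 1207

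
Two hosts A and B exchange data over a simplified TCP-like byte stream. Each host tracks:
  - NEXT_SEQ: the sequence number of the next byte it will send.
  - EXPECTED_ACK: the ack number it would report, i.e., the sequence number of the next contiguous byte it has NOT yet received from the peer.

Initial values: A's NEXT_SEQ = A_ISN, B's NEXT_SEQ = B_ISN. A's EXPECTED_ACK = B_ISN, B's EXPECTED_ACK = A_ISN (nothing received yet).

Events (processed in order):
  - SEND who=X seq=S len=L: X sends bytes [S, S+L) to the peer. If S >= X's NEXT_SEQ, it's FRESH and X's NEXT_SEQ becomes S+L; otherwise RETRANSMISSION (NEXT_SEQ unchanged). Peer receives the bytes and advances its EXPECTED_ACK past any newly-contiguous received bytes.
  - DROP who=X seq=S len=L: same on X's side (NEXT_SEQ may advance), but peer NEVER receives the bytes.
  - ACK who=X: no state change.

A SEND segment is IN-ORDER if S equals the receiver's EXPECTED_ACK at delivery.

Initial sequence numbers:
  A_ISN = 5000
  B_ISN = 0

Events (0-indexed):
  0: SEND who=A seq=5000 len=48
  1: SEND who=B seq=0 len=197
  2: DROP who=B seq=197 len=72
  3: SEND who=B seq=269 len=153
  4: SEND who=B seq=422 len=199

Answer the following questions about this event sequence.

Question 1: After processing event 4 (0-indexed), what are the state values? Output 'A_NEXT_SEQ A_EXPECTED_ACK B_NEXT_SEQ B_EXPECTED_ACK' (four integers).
After event 0: A_seq=5048 A_ack=0 B_seq=0 B_ack=5048
After event 1: A_seq=5048 A_ack=197 B_seq=197 B_ack=5048
After event 2: A_seq=5048 A_ack=197 B_seq=269 B_ack=5048
After event 3: A_seq=5048 A_ack=197 B_seq=422 B_ack=5048
After event 4: A_seq=5048 A_ack=197 B_seq=621 B_ack=5048

5048 197 621 5048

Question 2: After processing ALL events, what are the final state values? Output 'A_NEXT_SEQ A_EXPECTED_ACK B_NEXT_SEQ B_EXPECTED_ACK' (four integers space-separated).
After event 0: A_seq=5048 A_ack=0 B_seq=0 B_ack=5048
After event 1: A_seq=5048 A_ack=197 B_seq=197 B_ack=5048
After event 2: A_seq=5048 A_ack=197 B_seq=269 B_ack=5048
After event 3: A_seq=5048 A_ack=197 B_seq=422 B_ack=5048
After event 4: A_seq=5048 A_ack=197 B_seq=621 B_ack=5048

Answer: 5048 197 621 5048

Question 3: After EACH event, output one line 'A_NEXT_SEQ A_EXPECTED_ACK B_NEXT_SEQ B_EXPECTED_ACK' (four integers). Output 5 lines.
5048 0 0 5048
5048 197 197 5048
5048 197 269 5048
5048 197 422 5048
5048 197 621 5048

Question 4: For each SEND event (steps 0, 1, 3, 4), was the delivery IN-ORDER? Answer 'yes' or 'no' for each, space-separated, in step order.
Answer: yes yes no no

Derivation:
Step 0: SEND seq=5000 -> in-order
Step 1: SEND seq=0 -> in-order
Step 3: SEND seq=269 -> out-of-order
Step 4: SEND seq=422 -> out-of-order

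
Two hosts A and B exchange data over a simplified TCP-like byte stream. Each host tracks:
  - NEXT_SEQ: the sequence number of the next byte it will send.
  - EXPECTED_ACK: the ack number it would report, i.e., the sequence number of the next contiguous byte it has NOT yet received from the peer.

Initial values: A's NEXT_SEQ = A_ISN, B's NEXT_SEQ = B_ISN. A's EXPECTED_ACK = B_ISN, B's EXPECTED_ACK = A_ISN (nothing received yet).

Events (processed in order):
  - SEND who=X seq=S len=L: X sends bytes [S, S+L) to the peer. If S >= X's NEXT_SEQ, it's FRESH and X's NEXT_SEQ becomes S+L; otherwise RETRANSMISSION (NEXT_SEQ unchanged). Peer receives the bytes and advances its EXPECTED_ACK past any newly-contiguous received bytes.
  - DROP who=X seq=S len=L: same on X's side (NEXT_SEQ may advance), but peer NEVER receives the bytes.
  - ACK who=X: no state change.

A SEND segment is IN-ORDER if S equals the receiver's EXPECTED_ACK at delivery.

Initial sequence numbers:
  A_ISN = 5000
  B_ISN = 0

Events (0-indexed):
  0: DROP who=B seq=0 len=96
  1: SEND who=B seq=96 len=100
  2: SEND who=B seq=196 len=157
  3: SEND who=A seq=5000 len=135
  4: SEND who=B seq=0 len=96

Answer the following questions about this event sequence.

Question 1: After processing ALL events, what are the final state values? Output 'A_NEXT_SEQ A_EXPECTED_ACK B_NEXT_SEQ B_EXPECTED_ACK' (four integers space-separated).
After event 0: A_seq=5000 A_ack=0 B_seq=96 B_ack=5000
After event 1: A_seq=5000 A_ack=0 B_seq=196 B_ack=5000
After event 2: A_seq=5000 A_ack=0 B_seq=353 B_ack=5000
After event 3: A_seq=5135 A_ack=0 B_seq=353 B_ack=5135
After event 4: A_seq=5135 A_ack=353 B_seq=353 B_ack=5135

Answer: 5135 353 353 5135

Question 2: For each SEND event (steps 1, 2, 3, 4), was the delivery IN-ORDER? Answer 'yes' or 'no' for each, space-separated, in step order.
Answer: no no yes yes

Derivation:
Step 1: SEND seq=96 -> out-of-order
Step 2: SEND seq=196 -> out-of-order
Step 3: SEND seq=5000 -> in-order
Step 4: SEND seq=0 -> in-order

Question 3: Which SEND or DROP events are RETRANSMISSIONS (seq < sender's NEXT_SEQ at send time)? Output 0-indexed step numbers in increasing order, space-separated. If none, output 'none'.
Answer: 4

Derivation:
Step 0: DROP seq=0 -> fresh
Step 1: SEND seq=96 -> fresh
Step 2: SEND seq=196 -> fresh
Step 3: SEND seq=5000 -> fresh
Step 4: SEND seq=0 -> retransmit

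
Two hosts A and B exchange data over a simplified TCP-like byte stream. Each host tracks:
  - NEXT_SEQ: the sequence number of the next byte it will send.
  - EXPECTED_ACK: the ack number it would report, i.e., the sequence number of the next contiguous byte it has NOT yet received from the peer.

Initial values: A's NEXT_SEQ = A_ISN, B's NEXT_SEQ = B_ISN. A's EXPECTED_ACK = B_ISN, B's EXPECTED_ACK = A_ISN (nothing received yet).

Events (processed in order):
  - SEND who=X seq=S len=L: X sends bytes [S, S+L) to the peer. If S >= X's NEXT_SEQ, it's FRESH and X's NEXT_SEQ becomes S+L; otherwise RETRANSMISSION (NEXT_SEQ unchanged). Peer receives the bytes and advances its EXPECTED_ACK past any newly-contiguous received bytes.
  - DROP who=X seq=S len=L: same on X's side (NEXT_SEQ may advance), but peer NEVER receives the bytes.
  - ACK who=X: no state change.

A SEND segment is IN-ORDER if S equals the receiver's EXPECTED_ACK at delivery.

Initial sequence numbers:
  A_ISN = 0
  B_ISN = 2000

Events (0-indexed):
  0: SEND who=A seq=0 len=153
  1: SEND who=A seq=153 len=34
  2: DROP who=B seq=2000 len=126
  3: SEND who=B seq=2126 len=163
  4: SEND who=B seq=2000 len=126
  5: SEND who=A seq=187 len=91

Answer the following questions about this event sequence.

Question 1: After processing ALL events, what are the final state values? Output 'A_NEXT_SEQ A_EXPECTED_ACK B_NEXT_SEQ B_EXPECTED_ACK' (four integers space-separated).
After event 0: A_seq=153 A_ack=2000 B_seq=2000 B_ack=153
After event 1: A_seq=187 A_ack=2000 B_seq=2000 B_ack=187
After event 2: A_seq=187 A_ack=2000 B_seq=2126 B_ack=187
After event 3: A_seq=187 A_ack=2000 B_seq=2289 B_ack=187
After event 4: A_seq=187 A_ack=2289 B_seq=2289 B_ack=187
After event 5: A_seq=278 A_ack=2289 B_seq=2289 B_ack=278

Answer: 278 2289 2289 278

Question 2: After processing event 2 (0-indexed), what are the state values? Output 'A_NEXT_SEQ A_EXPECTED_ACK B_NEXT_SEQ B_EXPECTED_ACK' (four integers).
After event 0: A_seq=153 A_ack=2000 B_seq=2000 B_ack=153
After event 1: A_seq=187 A_ack=2000 B_seq=2000 B_ack=187
After event 2: A_seq=187 A_ack=2000 B_seq=2126 B_ack=187

187 2000 2126 187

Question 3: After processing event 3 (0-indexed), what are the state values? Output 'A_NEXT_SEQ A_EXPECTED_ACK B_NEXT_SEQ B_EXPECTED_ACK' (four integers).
After event 0: A_seq=153 A_ack=2000 B_seq=2000 B_ack=153
After event 1: A_seq=187 A_ack=2000 B_seq=2000 B_ack=187
After event 2: A_seq=187 A_ack=2000 B_seq=2126 B_ack=187
After event 3: A_seq=187 A_ack=2000 B_seq=2289 B_ack=187

187 2000 2289 187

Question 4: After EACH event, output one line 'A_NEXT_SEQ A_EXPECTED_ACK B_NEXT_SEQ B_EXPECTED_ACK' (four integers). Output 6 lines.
153 2000 2000 153
187 2000 2000 187
187 2000 2126 187
187 2000 2289 187
187 2289 2289 187
278 2289 2289 278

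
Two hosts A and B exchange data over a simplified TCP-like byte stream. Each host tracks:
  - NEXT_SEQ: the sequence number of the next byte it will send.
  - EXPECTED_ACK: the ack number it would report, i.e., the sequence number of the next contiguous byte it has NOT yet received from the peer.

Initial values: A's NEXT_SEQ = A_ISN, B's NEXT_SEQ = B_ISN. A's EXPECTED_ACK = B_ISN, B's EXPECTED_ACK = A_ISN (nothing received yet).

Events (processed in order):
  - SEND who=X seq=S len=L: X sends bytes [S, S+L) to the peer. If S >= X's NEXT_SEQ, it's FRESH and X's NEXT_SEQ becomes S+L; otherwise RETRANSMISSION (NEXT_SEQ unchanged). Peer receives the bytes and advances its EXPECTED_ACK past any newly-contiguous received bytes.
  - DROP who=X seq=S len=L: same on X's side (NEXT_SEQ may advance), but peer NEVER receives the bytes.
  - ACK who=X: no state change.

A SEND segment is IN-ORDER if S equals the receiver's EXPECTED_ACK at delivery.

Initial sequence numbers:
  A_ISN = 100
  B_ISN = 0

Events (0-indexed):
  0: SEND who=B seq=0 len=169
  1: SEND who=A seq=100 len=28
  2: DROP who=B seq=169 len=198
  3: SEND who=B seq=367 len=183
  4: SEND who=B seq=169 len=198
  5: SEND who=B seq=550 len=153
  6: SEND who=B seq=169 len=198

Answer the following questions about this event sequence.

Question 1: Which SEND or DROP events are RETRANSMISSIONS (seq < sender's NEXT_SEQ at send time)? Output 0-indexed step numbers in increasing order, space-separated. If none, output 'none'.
Answer: 4 6

Derivation:
Step 0: SEND seq=0 -> fresh
Step 1: SEND seq=100 -> fresh
Step 2: DROP seq=169 -> fresh
Step 3: SEND seq=367 -> fresh
Step 4: SEND seq=169 -> retransmit
Step 5: SEND seq=550 -> fresh
Step 6: SEND seq=169 -> retransmit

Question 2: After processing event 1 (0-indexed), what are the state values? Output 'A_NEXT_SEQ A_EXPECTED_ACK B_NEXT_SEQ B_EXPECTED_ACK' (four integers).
After event 0: A_seq=100 A_ack=169 B_seq=169 B_ack=100
After event 1: A_seq=128 A_ack=169 B_seq=169 B_ack=128

128 169 169 128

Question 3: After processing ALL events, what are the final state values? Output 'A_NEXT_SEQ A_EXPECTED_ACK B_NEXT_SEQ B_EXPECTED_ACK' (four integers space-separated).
After event 0: A_seq=100 A_ack=169 B_seq=169 B_ack=100
After event 1: A_seq=128 A_ack=169 B_seq=169 B_ack=128
After event 2: A_seq=128 A_ack=169 B_seq=367 B_ack=128
After event 3: A_seq=128 A_ack=169 B_seq=550 B_ack=128
After event 4: A_seq=128 A_ack=550 B_seq=550 B_ack=128
After event 5: A_seq=128 A_ack=703 B_seq=703 B_ack=128
After event 6: A_seq=128 A_ack=703 B_seq=703 B_ack=128

Answer: 128 703 703 128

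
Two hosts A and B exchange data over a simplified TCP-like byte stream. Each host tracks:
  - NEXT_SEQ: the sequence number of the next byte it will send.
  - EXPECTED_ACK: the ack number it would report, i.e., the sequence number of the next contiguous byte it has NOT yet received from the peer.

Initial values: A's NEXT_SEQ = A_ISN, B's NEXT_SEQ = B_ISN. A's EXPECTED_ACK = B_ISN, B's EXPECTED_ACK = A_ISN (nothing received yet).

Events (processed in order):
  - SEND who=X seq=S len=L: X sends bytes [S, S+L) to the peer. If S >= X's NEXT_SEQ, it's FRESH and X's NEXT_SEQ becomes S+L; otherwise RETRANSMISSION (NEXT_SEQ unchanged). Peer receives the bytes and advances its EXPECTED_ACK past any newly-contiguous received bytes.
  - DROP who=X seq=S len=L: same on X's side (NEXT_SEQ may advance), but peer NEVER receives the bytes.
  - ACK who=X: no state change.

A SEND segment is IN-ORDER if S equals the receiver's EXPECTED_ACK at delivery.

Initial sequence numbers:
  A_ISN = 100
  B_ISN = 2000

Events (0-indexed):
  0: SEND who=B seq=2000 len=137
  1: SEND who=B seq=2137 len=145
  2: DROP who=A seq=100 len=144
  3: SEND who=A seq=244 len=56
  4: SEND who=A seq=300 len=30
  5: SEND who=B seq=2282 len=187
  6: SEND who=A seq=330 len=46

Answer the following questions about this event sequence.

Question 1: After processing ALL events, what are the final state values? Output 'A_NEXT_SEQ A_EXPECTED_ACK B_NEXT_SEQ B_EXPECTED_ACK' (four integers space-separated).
Answer: 376 2469 2469 100

Derivation:
After event 0: A_seq=100 A_ack=2137 B_seq=2137 B_ack=100
After event 1: A_seq=100 A_ack=2282 B_seq=2282 B_ack=100
After event 2: A_seq=244 A_ack=2282 B_seq=2282 B_ack=100
After event 3: A_seq=300 A_ack=2282 B_seq=2282 B_ack=100
After event 4: A_seq=330 A_ack=2282 B_seq=2282 B_ack=100
After event 5: A_seq=330 A_ack=2469 B_seq=2469 B_ack=100
After event 6: A_seq=376 A_ack=2469 B_seq=2469 B_ack=100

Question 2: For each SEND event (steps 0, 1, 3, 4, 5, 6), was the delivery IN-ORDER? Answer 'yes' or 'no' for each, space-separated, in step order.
Step 0: SEND seq=2000 -> in-order
Step 1: SEND seq=2137 -> in-order
Step 3: SEND seq=244 -> out-of-order
Step 4: SEND seq=300 -> out-of-order
Step 5: SEND seq=2282 -> in-order
Step 6: SEND seq=330 -> out-of-order

Answer: yes yes no no yes no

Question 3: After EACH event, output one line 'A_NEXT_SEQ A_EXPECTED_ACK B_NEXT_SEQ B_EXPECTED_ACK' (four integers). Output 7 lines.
100 2137 2137 100
100 2282 2282 100
244 2282 2282 100
300 2282 2282 100
330 2282 2282 100
330 2469 2469 100
376 2469 2469 100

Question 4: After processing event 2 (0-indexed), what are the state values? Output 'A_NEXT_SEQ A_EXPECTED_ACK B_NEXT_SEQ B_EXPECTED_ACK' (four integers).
After event 0: A_seq=100 A_ack=2137 B_seq=2137 B_ack=100
After event 1: A_seq=100 A_ack=2282 B_seq=2282 B_ack=100
After event 2: A_seq=244 A_ack=2282 B_seq=2282 B_ack=100

244 2282 2282 100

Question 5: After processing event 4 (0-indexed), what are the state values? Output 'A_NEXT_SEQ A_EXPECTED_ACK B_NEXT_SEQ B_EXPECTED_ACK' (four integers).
After event 0: A_seq=100 A_ack=2137 B_seq=2137 B_ack=100
After event 1: A_seq=100 A_ack=2282 B_seq=2282 B_ack=100
After event 2: A_seq=244 A_ack=2282 B_seq=2282 B_ack=100
After event 3: A_seq=300 A_ack=2282 B_seq=2282 B_ack=100
After event 4: A_seq=330 A_ack=2282 B_seq=2282 B_ack=100

330 2282 2282 100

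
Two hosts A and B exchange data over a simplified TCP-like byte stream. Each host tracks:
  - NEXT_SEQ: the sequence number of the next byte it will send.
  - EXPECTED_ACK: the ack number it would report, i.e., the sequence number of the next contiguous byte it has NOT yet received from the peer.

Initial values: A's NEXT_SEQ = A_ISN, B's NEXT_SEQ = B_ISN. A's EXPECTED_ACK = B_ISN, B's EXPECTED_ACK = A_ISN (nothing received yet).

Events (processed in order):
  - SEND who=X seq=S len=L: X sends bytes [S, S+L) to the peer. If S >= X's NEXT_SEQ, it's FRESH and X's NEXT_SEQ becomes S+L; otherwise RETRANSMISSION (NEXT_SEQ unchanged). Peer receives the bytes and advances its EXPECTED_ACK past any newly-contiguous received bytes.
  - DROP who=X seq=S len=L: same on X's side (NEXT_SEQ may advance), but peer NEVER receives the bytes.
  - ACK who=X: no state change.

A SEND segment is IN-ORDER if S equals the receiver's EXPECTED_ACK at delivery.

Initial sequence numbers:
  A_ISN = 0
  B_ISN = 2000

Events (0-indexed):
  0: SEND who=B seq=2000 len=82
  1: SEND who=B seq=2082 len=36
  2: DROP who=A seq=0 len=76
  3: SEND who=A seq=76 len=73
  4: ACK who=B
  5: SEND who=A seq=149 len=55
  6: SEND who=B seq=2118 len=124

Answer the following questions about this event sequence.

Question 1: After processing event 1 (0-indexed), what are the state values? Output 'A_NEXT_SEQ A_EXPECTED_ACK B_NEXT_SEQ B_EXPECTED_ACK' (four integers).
After event 0: A_seq=0 A_ack=2082 B_seq=2082 B_ack=0
After event 1: A_seq=0 A_ack=2118 B_seq=2118 B_ack=0

0 2118 2118 0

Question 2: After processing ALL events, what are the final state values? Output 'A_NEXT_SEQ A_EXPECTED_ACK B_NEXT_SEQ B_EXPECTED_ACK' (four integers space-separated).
Answer: 204 2242 2242 0

Derivation:
After event 0: A_seq=0 A_ack=2082 B_seq=2082 B_ack=0
After event 1: A_seq=0 A_ack=2118 B_seq=2118 B_ack=0
After event 2: A_seq=76 A_ack=2118 B_seq=2118 B_ack=0
After event 3: A_seq=149 A_ack=2118 B_seq=2118 B_ack=0
After event 4: A_seq=149 A_ack=2118 B_seq=2118 B_ack=0
After event 5: A_seq=204 A_ack=2118 B_seq=2118 B_ack=0
After event 6: A_seq=204 A_ack=2242 B_seq=2242 B_ack=0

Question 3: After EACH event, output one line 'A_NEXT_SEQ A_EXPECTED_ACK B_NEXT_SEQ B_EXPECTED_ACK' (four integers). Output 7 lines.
0 2082 2082 0
0 2118 2118 0
76 2118 2118 0
149 2118 2118 0
149 2118 2118 0
204 2118 2118 0
204 2242 2242 0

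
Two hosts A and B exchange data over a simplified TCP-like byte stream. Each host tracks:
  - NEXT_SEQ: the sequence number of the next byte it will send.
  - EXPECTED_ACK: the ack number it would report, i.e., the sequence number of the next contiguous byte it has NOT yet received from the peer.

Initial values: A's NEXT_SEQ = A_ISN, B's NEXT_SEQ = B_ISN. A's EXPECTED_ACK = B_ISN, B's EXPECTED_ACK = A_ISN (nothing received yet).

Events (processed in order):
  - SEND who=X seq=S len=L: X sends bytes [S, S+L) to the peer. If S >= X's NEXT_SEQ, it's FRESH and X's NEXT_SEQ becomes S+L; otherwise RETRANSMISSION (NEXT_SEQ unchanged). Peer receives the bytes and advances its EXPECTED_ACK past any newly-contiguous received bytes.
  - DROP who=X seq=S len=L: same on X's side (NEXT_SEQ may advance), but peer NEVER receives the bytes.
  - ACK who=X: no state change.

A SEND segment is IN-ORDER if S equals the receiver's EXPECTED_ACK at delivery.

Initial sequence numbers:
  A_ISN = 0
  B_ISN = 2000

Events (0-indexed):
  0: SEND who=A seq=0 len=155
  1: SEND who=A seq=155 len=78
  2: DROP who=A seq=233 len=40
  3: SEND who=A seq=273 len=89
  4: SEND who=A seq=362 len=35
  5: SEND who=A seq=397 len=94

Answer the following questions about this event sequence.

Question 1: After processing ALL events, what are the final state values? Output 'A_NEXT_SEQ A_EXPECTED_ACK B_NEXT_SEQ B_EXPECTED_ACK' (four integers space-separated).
After event 0: A_seq=155 A_ack=2000 B_seq=2000 B_ack=155
After event 1: A_seq=233 A_ack=2000 B_seq=2000 B_ack=233
After event 2: A_seq=273 A_ack=2000 B_seq=2000 B_ack=233
After event 3: A_seq=362 A_ack=2000 B_seq=2000 B_ack=233
After event 4: A_seq=397 A_ack=2000 B_seq=2000 B_ack=233
After event 5: A_seq=491 A_ack=2000 B_seq=2000 B_ack=233

Answer: 491 2000 2000 233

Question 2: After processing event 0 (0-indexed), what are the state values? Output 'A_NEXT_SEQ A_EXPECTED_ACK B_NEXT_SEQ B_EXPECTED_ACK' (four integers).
After event 0: A_seq=155 A_ack=2000 B_seq=2000 B_ack=155

155 2000 2000 155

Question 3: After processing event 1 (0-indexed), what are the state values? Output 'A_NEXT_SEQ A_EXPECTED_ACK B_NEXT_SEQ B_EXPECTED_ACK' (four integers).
After event 0: A_seq=155 A_ack=2000 B_seq=2000 B_ack=155
After event 1: A_seq=233 A_ack=2000 B_seq=2000 B_ack=233

233 2000 2000 233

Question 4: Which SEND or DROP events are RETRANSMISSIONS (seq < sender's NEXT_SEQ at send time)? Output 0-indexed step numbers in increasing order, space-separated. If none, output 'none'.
Step 0: SEND seq=0 -> fresh
Step 1: SEND seq=155 -> fresh
Step 2: DROP seq=233 -> fresh
Step 3: SEND seq=273 -> fresh
Step 4: SEND seq=362 -> fresh
Step 5: SEND seq=397 -> fresh

Answer: none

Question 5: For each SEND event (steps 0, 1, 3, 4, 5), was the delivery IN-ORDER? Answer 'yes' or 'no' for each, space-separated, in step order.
Step 0: SEND seq=0 -> in-order
Step 1: SEND seq=155 -> in-order
Step 3: SEND seq=273 -> out-of-order
Step 4: SEND seq=362 -> out-of-order
Step 5: SEND seq=397 -> out-of-order

Answer: yes yes no no no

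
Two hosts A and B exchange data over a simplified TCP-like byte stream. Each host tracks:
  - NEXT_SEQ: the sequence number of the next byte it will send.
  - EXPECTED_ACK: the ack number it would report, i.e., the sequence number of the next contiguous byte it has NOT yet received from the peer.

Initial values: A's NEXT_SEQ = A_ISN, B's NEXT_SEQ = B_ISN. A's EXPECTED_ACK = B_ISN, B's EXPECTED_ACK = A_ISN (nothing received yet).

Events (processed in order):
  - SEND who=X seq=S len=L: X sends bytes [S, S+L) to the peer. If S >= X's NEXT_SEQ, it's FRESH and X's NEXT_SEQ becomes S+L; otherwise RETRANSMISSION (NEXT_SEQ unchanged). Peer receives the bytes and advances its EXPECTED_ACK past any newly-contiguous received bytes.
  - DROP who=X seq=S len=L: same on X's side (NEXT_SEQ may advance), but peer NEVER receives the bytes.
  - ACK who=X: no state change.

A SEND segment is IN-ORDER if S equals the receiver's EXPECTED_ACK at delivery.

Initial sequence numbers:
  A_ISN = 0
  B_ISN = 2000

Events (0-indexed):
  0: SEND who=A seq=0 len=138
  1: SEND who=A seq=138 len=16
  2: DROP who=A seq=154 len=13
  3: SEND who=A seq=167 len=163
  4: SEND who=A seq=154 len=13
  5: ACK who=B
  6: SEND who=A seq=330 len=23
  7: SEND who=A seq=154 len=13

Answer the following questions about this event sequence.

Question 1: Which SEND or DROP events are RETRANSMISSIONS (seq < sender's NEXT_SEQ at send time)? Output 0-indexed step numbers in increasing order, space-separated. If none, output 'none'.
Answer: 4 7

Derivation:
Step 0: SEND seq=0 -> fresh
Step 1: SEND seq=138 -> fresh
Step 2: DROP seq=154 -> fresh
Step 3: SEND seq=167 -> fresh
Step 4: SEND seq=154 -> retransmit
Step 6: SEND seq=330 -> fresh
Step 7: SEND seq=154 -> retransmit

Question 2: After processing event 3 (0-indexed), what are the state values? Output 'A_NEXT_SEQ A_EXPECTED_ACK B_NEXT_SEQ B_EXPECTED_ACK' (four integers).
After event 0: A_seq=138 A_ack=2000 B_seq=2000 B_ack=138
After event 1: A_seq=154 A_ack=2000 B_seq=2000 B_ack=154
After event 2: A_seq=167 A_ack=2000 B_seq=2000 B_ack=154
After event 3: A_seq=330 A_ack=2000 B_seq=2000 B_ack=154

330 2000 2000 154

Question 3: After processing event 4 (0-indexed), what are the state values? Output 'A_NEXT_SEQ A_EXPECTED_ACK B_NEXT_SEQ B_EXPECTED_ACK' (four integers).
After event 0: A_seq=138 A_ack=2000 B_seq=2000 B_ack=138
After event 1: A_seq=154 A_ack=2000 B_seq=2000 B_ack=154
After event 2: A_seq=167 A_ack=2000 B_seq=2000 B_ack=154
After event 3: A_seq=330 A_ack=2000 B_seq=2000 B_ack=154
After event 4: A_seq=330 A_ack=2000 B_seq=2000 B_ack=330

330 2000 2000 330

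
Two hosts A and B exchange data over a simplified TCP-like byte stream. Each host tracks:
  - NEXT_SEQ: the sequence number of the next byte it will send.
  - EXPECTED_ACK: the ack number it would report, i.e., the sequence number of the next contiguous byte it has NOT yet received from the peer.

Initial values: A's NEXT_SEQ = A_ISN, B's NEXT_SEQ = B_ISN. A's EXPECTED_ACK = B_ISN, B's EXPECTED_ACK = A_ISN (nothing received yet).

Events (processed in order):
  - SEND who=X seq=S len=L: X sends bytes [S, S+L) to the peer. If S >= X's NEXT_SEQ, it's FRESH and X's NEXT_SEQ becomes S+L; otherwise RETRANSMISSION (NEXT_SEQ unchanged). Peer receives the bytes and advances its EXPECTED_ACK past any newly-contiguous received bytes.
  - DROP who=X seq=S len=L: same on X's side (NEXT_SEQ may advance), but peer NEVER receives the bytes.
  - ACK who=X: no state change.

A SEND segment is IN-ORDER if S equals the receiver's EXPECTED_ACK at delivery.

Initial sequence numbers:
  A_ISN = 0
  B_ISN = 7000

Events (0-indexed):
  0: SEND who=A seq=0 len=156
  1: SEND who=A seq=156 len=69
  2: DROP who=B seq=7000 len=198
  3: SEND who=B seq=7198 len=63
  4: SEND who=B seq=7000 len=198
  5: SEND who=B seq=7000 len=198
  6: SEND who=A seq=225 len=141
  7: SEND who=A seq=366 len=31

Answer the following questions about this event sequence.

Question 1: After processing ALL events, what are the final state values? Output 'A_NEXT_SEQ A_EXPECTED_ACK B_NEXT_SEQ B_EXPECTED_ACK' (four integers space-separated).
Answer: 397 7261 7261 397

Derivation:
After event 0: A_seq=156 A_ack=7000 B_seq=7000 B_ack=156
After event 1: A_seq=225 A_ack=7000 B_seq=7000 B_ack=225
After event 2: A_seq=225 A_ack=7000 B_seq=7198 B_ack=225
After event 3: A_seq=225 A_ack=7000 B_seq=7261 B_ack=225
After event 4: A_seq=225 A_ack=7261 B_seq=7261 B_ack=225
After event 5: A_seq=225 A_ack=7261 B_seq=7261 B_ack=225
After event 6: A_seq=366 A_ack=7261 B_seq=7261 B_ack=366
After event 7: A_seq=397 A_ack=7261 B_seq=7261 B_ack=397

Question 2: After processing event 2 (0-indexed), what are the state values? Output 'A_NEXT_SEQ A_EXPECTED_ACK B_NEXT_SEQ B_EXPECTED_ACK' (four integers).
After event 0: A_seq=156 A_ack=7000 B_seq=7000 B_ack=156
After event 1: A_seq=225 A_ack=7000 B_seq=7000 B_ack=225
After event 2: A_seq=225 A_ack=7000 B_seq=7198 B_ack=225

225 7000 7198 225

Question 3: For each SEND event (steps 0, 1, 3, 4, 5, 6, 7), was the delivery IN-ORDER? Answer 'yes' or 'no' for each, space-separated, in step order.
Answer: yes yes no yes no yes yes

Derivation:
Step 0: SEND seq=0 -> in-order
Step 1: SEND seq=156 -> in-order
Step 3: SEND seq=7198 -> out-of-order
Step 4: SEND seq=7000 -> in-order
Step 5: SEND seq=7000 -> out-of-order
Step 6: SEND seq=225 -> in-order
Step 7: SEND seq=366 -> in-order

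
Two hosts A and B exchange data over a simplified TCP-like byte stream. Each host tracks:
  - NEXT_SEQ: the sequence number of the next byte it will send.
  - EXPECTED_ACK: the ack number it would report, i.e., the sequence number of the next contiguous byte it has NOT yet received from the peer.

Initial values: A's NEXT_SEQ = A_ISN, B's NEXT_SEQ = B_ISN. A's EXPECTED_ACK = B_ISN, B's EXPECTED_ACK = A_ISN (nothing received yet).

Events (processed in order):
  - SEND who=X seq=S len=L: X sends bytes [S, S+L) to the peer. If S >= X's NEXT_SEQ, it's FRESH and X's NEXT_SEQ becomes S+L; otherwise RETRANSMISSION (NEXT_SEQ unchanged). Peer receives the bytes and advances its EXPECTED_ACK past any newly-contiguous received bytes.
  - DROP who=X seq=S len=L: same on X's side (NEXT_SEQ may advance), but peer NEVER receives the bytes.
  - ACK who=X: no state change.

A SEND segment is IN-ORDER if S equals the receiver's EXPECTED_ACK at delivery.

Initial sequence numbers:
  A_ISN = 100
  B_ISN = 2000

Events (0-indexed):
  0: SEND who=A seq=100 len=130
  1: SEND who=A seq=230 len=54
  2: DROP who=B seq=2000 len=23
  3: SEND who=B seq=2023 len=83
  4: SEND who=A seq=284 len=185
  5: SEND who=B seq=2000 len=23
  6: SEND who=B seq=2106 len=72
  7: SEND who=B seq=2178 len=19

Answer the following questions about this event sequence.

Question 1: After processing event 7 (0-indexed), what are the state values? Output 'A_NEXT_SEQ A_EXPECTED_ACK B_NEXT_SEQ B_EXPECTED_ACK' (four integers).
After event 0: A_seq=230 A_ack=2000 B_seq=2000 B_ack=230
After event 1: A_seq=284 A_ack=2000 B_seq=2000 B_ack=284
After event 2: A_seq=284 A_ack=2000 B_seq=2023 B_ack=284
After event 3: A_seq=284 A_ack=2000 B_seq=2106 B_ack=284
After event 4: A_seq=469 A_ack=2000 B_seq=2106 B_ack=469
After event 5: A_seq=469 A_ack=2106 B_seq=2106 B_ack=469
After event 6: A_seq=469 A_ack=2178 B_seq=2178 B_ack=469
After event 7: A_seq=469 A_ack=2197 B_seq=2197 B_ack=469

469 2197 2197 469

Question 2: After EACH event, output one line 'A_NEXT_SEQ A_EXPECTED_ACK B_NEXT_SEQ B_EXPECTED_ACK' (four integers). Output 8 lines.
230 2000 2000 230
284 2000 2000 284
284 2000 2023 284
284 2000 2106 284
469 2000 2106 469
469 2106 2106 469
469 2178 2178 469
469 2197 2197 469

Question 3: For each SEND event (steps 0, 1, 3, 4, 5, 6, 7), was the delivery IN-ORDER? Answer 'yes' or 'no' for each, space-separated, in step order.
Answer: yes yes no yes yes yes yes

Derivation:
Step 0: SEND seq=100 -> in-order
Step 1: SEND seq=230 -> in-order
Step 3: SEND seq=2023 -> out-of-order
Step 4: SEND seq=284 -> in-order
Step 5: SEND seq=2000 -> in-order
Step 6: SEND seq=2106 -> in-order
Step 7: SEND seq=2178 -> in-order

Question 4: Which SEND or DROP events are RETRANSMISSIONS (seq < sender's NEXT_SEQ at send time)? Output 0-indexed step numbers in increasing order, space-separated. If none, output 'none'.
Answer: 5

Derivation:
Step 0: SEND seq=100 -> fresh
Step 1: SEND seq=230 -> fresh
Step 2: DROP seq=2000 -> fresh
Step 3: SEND seq=2023 -> fresh
Step 4: SEND seq=284 -> fresh
Step 5: SEND seq=2000 -> retransmit
Step 6: SEND seq=2106 -> fresh
Step 7: SEND seq=2178 -> fresh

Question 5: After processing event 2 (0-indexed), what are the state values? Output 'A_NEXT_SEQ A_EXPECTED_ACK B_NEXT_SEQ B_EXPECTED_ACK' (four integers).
After event 0: A_seq=230 A_ack=2000 B_seq=2000 B_ack=230
After event 1: A_seq=284 A_ack=2000 B_seq=2000 B_ack=284
After event 2: A_seq=284 A_ack=2000 B_seq=2023 B_ack=284

284 2000 2023 284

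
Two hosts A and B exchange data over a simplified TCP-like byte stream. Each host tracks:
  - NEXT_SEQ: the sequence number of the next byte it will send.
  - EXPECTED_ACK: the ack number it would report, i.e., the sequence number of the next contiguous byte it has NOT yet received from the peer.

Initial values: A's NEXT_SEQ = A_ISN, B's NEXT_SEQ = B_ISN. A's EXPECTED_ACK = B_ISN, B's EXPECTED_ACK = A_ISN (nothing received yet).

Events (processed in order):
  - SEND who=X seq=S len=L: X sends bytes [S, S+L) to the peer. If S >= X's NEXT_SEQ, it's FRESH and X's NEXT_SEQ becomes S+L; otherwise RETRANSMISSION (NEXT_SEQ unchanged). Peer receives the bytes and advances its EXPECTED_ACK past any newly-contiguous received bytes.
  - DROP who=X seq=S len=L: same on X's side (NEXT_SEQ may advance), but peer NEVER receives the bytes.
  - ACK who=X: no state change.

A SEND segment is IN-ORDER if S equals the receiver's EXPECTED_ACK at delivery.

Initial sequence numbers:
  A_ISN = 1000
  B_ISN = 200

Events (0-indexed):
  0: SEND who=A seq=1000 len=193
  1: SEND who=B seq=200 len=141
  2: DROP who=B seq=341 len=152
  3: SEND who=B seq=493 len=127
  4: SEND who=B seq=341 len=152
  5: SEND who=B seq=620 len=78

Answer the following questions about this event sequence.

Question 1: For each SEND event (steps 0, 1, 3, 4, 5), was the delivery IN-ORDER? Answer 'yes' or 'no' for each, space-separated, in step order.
Step 0: SEND seq=1000 -> in-order
Step 1: SEND seq=200 -> in-order
Step 3: SEND seq=493 -> out-of-order
Step 4: SEND seq=341 -> in-order
Step 5: SEND seq=620 -> in-order

Answer: yes yes no yes yes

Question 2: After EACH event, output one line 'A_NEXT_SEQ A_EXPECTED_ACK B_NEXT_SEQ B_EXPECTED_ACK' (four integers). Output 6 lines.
1193 200 200 1193
1193 341 341 1193
1193 341 493 1193
1193 341 620 1193
1193 620 620 1193
1193 698 698 1193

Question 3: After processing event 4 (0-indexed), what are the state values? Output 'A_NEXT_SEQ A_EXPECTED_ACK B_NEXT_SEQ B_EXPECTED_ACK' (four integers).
After event 0: A_seq=1193 A_ack=200 B_seq=200 B_ack=1193
After event 1: A_seq=1193 A_ack=341 B_seq=341 B_ack=1193
After event 2: A_seq=1193 A_ack=341 B_seq=493 B_ack=1193
After event 3: A_seq=1193 A_ack=341 B_seq=620 B_ack=1193
After event 4: A_seq=1193 A_ack=620 B_seq=620 B_ack=1193

1193 620 620 1193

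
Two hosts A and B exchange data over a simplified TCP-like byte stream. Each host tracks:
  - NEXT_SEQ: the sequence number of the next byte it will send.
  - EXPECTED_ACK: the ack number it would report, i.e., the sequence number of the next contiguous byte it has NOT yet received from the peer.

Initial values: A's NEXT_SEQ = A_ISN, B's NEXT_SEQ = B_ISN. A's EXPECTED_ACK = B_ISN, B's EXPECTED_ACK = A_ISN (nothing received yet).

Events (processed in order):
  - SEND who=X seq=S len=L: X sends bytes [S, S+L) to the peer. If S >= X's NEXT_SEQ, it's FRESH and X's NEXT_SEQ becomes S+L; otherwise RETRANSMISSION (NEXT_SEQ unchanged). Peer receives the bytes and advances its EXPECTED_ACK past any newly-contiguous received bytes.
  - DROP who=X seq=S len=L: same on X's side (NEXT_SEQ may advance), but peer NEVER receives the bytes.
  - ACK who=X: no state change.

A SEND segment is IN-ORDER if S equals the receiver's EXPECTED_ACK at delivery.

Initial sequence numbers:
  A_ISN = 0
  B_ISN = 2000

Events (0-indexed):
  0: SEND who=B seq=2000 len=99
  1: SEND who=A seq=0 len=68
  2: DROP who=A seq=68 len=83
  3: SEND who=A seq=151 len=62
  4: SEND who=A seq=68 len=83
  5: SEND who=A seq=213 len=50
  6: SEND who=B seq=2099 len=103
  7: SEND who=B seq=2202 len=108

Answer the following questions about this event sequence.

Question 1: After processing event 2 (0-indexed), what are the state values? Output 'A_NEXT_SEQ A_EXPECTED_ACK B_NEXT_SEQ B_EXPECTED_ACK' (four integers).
After event 0: A_seq=0 A_ack=2099 B_seq=2099 B_ack=0
After event 1: A_seq=68 A_ack=2099 B_seq=2099 B_ack=68
After event 2: A_seq=151 A_ack=2099 B_seq=2099 B_ack=68

151 2099 2099 68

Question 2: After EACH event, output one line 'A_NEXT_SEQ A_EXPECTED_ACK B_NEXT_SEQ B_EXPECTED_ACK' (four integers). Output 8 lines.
0 2099 2099 0
68 2099 2099 68
151 2099 2099 68
213 2099 2099 68
213 2099 2099 213
263 2099 2099 263
263 2202 2202 263
263 2310 2310 263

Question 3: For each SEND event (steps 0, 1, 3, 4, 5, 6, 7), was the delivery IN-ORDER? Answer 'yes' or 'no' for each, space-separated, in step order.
Step 0: SEND seq=2000 -> in-order
Step 1: SEND seq=0 -> in-order
Step 3: SEND seq=151 -> out-of-order
Step 4: SEND seq=68 -> in-order
Step 5: SEND seq=213 -> in-order
Step 6: SEND seq=2099 -> in-order
Step 7: SEND seq=2202 -> in-order

Answer: yes yes no yes yes yes yes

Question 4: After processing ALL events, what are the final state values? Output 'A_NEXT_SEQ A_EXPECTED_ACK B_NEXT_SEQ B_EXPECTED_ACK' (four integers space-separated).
Answer: 263 2310 2310 263

Derivation:
After event 0: A_seq=0 A_ack=2099 B_seq=2099 B_ack=0
After event 1: A_seq=68 A_ack=2099 B_seq=2099 B_ack=68
After event 2: A_seq=151 A_ack=2099 B_seq=2099 B_ack=68
After event 3: A_seq=213 A_ack=2099 B_seq=2099 B_ack=68
After event 4: A_seq=213 A_ack=2099 B_seq=2099 B_ack=213
After event 5: A_seq=263 A_ack=2099 B_seq=2099 B_ack=263
After event 6: A_seq=263 A_ack=2202 B_seq=2202 B_ack=263
After event 7: A_seq=263 A_ack=2310 B_seq=2310 B_ack=263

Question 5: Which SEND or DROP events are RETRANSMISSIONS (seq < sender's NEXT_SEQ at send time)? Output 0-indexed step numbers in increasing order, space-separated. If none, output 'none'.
Answer: 4

Derivation:
Step 0: SEND seq=2000 -> fresh
Step 1: SEND seq=0 -> fresh
Step 2: DROP seq=68 -> fresh
Step 3: SEND seq=151 -> fresh
Step 4: SEND seq=68 -> retransmit
Step 5: SEND seq=213 -> fresh
Step 6: SEND seq=2099 -> fresh
Step 7: SEND seq=2202 -> fresh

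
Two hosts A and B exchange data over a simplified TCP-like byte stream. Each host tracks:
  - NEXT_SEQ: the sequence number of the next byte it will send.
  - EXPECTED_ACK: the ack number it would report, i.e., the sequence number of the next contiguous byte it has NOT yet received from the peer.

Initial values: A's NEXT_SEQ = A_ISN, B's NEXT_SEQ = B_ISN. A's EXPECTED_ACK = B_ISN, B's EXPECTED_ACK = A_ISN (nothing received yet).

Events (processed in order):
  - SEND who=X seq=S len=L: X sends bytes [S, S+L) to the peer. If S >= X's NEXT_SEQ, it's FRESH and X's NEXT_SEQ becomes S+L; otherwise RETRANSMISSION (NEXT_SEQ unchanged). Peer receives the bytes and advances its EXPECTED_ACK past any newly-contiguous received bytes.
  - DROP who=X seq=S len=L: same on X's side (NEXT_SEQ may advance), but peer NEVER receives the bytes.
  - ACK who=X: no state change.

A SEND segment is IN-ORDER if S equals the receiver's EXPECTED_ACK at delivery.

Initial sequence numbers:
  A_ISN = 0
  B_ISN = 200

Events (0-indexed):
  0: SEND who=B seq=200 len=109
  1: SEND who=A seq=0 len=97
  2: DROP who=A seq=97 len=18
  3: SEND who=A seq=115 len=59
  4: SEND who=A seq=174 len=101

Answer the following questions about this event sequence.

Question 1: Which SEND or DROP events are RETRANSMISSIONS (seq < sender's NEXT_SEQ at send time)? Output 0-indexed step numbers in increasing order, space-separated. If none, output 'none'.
Step 0: SEND seq=200 -> fresh
Step 1: SEND seq=0 -> fresh
Step 2: DROP seq=97 -> fresh
Step 3: SEND seq=115 -> fresh
Step 4: SEND seq=174 -> fresh

Answer: none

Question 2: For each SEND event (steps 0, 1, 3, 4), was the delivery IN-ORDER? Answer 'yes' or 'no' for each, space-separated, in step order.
Step 0: SEND seq=200 -> in-order
Step 1: SEND seq=0 -> in-order
Step 3: SEND seq=115 -> out-of-order
Step 4: SEND seq=174 -> out-of-order

Answer: yes yes no no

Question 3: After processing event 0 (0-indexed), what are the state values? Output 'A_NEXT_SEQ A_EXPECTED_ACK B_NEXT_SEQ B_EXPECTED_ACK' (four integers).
After event 0: A_seq=0 A_ack=309 B_seq=309 B_ack=0

0 309 309 0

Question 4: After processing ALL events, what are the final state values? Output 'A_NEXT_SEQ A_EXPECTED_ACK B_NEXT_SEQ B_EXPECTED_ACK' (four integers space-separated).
Answer: 275 309 309 97

Derivation:
After event 0: A_seq=0 A_ack=309 B_seq=309 B_ack=0
After event 1: A_seq=97 A_ack=309 B_seq=309 B_ack=97
After event 2: A_seq=115 A_ack=309 B_seq=309 B_ack=97
After event 3: A_seq=174 A_ack=309 B_seq=309 B_ack=97
After event 4: A_seq=275 A_ack=309 B_seq=309 B_ack=97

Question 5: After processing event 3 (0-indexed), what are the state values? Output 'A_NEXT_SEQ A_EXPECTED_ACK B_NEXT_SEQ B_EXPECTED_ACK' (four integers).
After event 0: A_seq=0 A_ack=309 B_seq=309 B_ack=0
After event 1: A_seq=97 A_ack=309 B_seq=309 B_ack=97
After event 2: A_seq=115 A_ack=309 B_seq=309 B_ack=97
After event 3: A_seq=174 A_ack=309 B_seq=309 B_ack=97

174 309 309 97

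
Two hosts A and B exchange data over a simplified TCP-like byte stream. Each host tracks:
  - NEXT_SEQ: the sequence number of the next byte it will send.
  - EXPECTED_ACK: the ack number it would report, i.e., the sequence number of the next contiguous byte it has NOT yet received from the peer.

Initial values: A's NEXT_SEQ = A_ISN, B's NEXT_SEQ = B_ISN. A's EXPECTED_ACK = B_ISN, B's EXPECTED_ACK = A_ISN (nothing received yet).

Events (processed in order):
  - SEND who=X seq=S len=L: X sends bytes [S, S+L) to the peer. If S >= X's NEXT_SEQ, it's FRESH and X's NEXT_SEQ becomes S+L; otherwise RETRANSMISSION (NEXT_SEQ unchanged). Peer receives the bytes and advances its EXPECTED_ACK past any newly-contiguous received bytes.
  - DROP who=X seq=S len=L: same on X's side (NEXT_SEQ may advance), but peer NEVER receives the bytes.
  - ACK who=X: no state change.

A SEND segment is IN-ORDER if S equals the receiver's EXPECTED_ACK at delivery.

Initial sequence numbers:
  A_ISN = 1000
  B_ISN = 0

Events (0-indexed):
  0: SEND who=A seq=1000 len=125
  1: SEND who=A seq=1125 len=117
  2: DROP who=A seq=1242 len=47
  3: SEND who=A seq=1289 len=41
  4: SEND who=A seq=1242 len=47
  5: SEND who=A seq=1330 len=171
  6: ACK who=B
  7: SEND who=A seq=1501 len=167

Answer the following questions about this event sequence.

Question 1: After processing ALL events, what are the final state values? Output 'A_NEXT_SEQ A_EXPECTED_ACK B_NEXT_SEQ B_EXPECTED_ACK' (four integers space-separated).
After event 0: A_seq=1125 A_ack=0 B_seq=0 B_ack=1125
After event 1: A_seq=1242 A_ack=0 B_seq=0 B_ack=1242
After event 2: A_seq=1289 A_ack=0 B_seq=0 B_ack=1242
After event 3: A_seq=1330 A_ack=0 B_seq=0 B_ack=1242
After event 4: A_seq=1330 A_ack=0 B_seq=0 B_ack=1330
After event 5: A_seq=1501 A_ack=0 B_seq=0 B_ack=1501
After event 6: A_seq=1501 A_ack=0 B_seq=0 B_ack=1501
After event 7: A_seq=1668 A_ack=0 B_seq=0 B_ack=1668

Answer: 1668 0 0 1668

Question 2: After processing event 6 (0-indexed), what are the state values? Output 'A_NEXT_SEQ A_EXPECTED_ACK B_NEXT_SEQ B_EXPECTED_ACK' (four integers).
After event 0: A_seq=1125 A_ack=0 B_seq=0 B_ack=1125
After event 1: A_seq=1242 A_ack=0 B_seq=0 B_ack=1242
After event 2: A_seq=1289 A_ack=0 B_seq=0 B_ack=1242
After event 3: A_seq=1330 A_ack=0 B_seq=0 B_ack=1242
After event 4: A_seq=1330 A_ack=0 B_seq=0 B_ack=1330
After event 5: A_seq=1501 A_ack=0 B_seq=0 B_ack=1501
After event 6: A_seq=1501 A_ack=0 B_seq=0 B_ack=1501

1501 0 0 1501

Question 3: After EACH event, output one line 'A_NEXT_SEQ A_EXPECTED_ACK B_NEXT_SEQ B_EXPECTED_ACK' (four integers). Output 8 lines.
1125 0 0 1125
1242 0 0 1242
1289 0 0 1242
1330 0 0 1242
1330 0 0 1330
1501 0 0 1501
1501 0 0 1501
1668 0 0 1668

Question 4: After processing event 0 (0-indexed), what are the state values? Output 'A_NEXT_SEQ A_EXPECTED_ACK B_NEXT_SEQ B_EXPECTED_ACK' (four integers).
After event 0: A_seq=1125 A_ack=0 B_seq=0 B_ack=1125

1125 0 0 1125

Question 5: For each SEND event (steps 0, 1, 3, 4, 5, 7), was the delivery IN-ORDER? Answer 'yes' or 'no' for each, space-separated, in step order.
Answer: yes yes no yes yes yes

Derivation:
Step 0: SEND seq=1000 -> in-order
Step 1: SEND seq=1125 -> in-order
Step 3: SEND seq=1289 -> out-of-order
Step 4: SEND seq=1242 -> in-order
Step 5: SEND seq=1330 -> in-order
Step 7: SEND seq=1501 -> in-order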